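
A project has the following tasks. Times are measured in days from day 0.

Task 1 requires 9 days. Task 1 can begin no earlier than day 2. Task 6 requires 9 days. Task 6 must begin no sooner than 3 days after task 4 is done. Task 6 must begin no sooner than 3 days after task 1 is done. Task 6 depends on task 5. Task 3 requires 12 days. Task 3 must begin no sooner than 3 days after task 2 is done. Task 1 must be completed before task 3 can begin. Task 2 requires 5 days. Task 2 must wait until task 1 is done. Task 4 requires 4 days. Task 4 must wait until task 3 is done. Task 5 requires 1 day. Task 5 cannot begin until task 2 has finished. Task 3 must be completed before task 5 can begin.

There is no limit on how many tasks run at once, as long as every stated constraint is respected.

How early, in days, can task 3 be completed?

31

After its own release at day 2, task 1 can start at day 2 and finishes at day 11.
After task 1 (finishes day 11), task 2 can start at day 11 and finishes at day 16.
Task 3 has to wait for task 2 (finishes day 16, plus 3-day gap → day 19); task 1 (finishes day 11). The latest of these is day 19, so task 3 runs day 19 to 19 + 12 = day 31.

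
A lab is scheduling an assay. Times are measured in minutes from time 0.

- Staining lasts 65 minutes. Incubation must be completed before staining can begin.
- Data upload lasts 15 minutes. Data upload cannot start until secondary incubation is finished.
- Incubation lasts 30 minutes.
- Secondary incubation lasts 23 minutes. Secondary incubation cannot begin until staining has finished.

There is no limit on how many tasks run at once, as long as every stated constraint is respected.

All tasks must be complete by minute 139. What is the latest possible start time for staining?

Data upload has no dependents, so it just needs to finish by minute 139. Starting by 139 − 15 = minute 124 achieves that.
Secondary incubation must finish before data upload (must start by minute 124). With a 23-minute duration, secondary incubation must start by 124 − 23 = minute 101.
Staining must finish before secondary incubation (must start by minute 101). With a 65-minute duration, staining must start by 101 − 65 = minute 36.

36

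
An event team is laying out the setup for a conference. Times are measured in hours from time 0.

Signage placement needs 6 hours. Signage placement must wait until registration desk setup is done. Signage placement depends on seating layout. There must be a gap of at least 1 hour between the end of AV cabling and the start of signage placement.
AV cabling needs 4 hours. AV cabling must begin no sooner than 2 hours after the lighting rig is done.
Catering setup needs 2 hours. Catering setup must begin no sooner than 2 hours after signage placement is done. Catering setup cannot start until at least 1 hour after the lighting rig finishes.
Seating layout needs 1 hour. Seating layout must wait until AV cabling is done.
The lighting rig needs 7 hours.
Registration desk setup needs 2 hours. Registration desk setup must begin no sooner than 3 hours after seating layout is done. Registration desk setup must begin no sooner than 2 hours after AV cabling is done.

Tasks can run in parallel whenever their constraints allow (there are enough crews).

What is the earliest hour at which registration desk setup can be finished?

The lighting rig has no prerequisites, so it starts at hour 0 and finishes at hour 7.
After the lighting rig (finishes hour 7, plus 2-hour gap → hour 9), AV cabling can start at hour 9 and finishes at hour 13.
Seating layout cannot begin until AV cabling (finishes hour 13). It runs from hour 13 to 13 + 1 = hour 14.
Registration desk setup has to wait for seating layout (finishes hour 14, plus 3-hour gap → hour 17); AV cabling (finishes hour 13, plus 2-hour gap → hour 15). The latest of these is hour 17, so registration desk setup runs hour 17 to 17 + 2 = hour 19.

19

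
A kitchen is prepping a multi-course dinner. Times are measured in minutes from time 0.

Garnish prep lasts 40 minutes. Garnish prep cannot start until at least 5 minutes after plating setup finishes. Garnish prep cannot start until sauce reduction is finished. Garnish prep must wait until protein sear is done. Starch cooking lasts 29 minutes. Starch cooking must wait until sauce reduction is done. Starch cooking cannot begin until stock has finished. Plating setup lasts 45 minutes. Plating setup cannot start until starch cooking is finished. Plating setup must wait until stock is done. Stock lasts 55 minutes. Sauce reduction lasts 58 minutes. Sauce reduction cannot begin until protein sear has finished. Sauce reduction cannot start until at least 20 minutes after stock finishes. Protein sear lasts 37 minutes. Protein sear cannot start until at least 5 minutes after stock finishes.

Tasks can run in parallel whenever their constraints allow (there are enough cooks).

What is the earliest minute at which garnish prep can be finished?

Stock can start immediately at minute 0; it finishes at minute 55.
After stock (finishes minute 55, plus 5-minute gap → minute 60), protein sear can start at minute 60 and finishes at minute 97.
Sauce reduction needs all of protein sear (finishes minute 97); stock (finishes minute 55, plus 20-minute gap → minute 75). That puts its earliest start at minute 97; it finishes at 97 + 58 = minute 155.
For starch cooking: sauce reduction (finishes minute 155); stock (finishes minute 55). Taking the maximum gives a start of minute 155, and it finishes at 155 + 29 = minute 184.
Plating setup cannot start until starch cooking (finishes minute 184); stock (finishes minute 55). The controlling bound is minute 184, so plating setup finishes at 184 + 45 = minute 229.
For garnish prep: plating setup (finishes minute 229, plus 5-minute gap → minute 234); sauce reduction (finishes minute 155); protein sear (finishes minute 97). Taking the maximum gives a start of minute 234, and it finishes at 234 + 40 = minute 274.

274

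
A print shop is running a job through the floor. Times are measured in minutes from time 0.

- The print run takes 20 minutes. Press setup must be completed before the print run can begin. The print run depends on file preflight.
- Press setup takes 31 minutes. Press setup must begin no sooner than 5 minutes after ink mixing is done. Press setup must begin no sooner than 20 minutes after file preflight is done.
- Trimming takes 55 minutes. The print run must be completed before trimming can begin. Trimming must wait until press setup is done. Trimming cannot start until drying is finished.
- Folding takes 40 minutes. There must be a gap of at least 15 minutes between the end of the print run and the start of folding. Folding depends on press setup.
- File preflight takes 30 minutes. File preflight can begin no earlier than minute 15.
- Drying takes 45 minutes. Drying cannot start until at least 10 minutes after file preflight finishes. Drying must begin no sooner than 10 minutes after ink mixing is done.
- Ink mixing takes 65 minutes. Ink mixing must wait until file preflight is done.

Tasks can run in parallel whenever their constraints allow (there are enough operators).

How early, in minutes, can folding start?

After its own release at minute 15, file preflight can start at minute 15 and finishes at minute 45.
Ink mixing waits on file preflight (finishes minute 45), so it starts at minute 45 and finishes at 45 + 65 = minute 110.
Press setup needs all of ink mixing (finishes minute 110, plus 5-minute gap → minute 115); file preflight (finishes minute 45, plus 20-minute gap → minute 65). That puts its earliest start at minute 115; it finishes at 115 + 31 = minute 146.
The print run has to wait for press setup (finishes minute 146); file preflight (finishes minute 45). The latest of these is minute 146, so the print run runs minute 146 to 146 + 20 = minute 166.
Folding waits on the print run (finishes minute 166, plus 15-minute gap → minute 181); press setup (finishes minute 146). The latest of these is minute 181, which is the earliest folding can start.

181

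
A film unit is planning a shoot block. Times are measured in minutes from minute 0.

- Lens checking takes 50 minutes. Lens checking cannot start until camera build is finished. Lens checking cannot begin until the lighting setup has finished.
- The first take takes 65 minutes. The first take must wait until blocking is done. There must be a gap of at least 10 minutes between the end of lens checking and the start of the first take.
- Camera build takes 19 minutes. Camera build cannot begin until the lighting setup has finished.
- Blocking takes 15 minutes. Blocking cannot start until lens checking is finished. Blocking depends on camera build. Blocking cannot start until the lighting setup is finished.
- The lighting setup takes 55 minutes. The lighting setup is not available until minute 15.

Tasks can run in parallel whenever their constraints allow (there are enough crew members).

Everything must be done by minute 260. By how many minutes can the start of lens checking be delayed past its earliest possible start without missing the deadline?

The lighting setup cannot begin until its own release at minute 15. It runs from minute 15 to 15 + 55 = minute 70.
After the lighting setup (finishes minute 70), camera build can start at minute 70 and finishes at minute 89.
Lens checking has to wait for camera build (finishes minute 89); the lighting setup (finishes minute 70). The latest of these is minute 89, so lens checking runs minute 89 to 89 + 50 = minute 139.

Working backward from the deadline:
Nothing follows the first take; the deadline of minute 260 is its only limit. It must start by 260 − 65 = minute 195.
Blocking feeds into the first take (must start by minute 195); so blocking must finish by minute 195 and therefore start by minute 180.
Lens checking has several dependents: blocking (must start by minute 180); the first take (must start by minute 195, minus 10-minute gap → minute 185). The earliest of those limits is minute 180, so lens checking must start by 180 − 50 = minute 130.
So lens checking can start as early as minute 89 and as late as minute 130, giving 130 − 89 = 41 minutes of slack.

41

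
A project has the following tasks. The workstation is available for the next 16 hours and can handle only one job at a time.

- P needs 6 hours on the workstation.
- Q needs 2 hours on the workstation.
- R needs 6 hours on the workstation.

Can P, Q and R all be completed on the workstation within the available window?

Running back to back, the jobs need 6 + 2 + 6 = 14 hours on the workstation.
Since 14 ≤ 16, they fit within the window.

Yes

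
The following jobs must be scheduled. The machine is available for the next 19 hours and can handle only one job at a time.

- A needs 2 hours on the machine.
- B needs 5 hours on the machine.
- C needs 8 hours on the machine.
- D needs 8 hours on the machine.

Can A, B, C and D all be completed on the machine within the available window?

No

Running back to back, the jobs need 2 + 5 + 8 + 8 = 23 hours on the machine.
Since 23 > 19, they cannot all fit.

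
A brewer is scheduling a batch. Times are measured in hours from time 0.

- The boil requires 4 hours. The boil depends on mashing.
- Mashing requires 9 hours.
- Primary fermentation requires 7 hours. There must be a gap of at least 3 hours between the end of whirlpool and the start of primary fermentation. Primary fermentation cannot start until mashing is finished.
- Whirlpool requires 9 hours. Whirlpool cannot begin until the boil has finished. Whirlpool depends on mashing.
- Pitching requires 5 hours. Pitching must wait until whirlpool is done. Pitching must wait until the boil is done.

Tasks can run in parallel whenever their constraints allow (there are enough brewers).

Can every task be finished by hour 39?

Mashing can start immediately at hour 0; it finishes at hour 9.
The boil cannot begin until mashing (finishes hour 9). It runs from hour 9 to 9 + 4 = hour 13.
Whirlpool cannot start until the boil (finishes hour 13); mashing (finishes hour 9). The controlling bound is hour 13, so whirlpool finishes at 13 + 9 = hour 22.
For primary fermentation: whirlpool (finishes hour 22, plus 3-hour gap → hour 25); mashing (finishes hour 9). Taking the maximum gives a start of hour 25, and it finishes at 25 + 7 = hour 32.
Pitching needs all of whirlpool (finishes hour 22); the boil (finishes hour 13). That puts its earliest start at hour 22; it finishes at 22 + 5 = hour 27.
Every task is finished by hour 32, which is no later than the deadline of 39, so the schedule is feasible.

Yes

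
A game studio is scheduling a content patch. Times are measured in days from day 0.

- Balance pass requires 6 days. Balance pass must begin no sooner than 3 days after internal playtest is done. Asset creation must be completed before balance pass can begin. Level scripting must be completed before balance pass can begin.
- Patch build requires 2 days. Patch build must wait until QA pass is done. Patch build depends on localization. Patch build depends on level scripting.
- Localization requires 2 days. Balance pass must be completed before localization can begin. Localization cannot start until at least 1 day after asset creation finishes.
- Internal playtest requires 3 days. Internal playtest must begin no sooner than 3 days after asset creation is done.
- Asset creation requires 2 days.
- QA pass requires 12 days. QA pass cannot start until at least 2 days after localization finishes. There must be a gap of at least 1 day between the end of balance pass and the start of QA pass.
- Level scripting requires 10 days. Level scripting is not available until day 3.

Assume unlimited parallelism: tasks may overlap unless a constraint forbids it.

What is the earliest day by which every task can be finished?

Level scripting waits on its own release at day 3, so it starts at day 3 and finishes at 3 + 10 = day 13.
Asset creation has no prerequisites, so it starts at day 0 and finishes at day 2.
Internal playtest cannot begin until asset creation (finishes day 2, plus 3-day gap → day 5). It runs from day 5 to 5 + 3 = day 8.
Balance pass has to wait for internal playtest (finishes day 8, plus 3-day gap → day 11); asset creation (finishes day 2); level scripting (finishes day 13). The latest of these is day 13, so balance pass runs day 13 to 13 + 6 = day 19.
Localization cannot start until balance pass (finishes day 19); asset creation (finishes day 2, plus 1-day gap → day 3). The controlling bound is day 19, so localization finishes at 19 + 2 = day 21.
QA pass cannot start until localization (finishes day 21, plus 2-day gap → day 23); balance pass (finishes day 19, plus 1-day gap → day 20). The controlling bound is day 23, so QA pass finishes at 23 + 12 = day 35.
Patch build needs all of QA pass (finishes day 35); localization (finishes day 21); level scripting (finishes day 13). That puts its earliest start at day 35; it finishes at 35 + 2 = day 37.
All tasks are finished once the last one completes. Finish times: Asset creation at 2, Level scripting at 13, Internal playtest at 8, Balance pass at 19, Localization at 21, QA pass at 35, Patch build at 37. The latest is day 37.

37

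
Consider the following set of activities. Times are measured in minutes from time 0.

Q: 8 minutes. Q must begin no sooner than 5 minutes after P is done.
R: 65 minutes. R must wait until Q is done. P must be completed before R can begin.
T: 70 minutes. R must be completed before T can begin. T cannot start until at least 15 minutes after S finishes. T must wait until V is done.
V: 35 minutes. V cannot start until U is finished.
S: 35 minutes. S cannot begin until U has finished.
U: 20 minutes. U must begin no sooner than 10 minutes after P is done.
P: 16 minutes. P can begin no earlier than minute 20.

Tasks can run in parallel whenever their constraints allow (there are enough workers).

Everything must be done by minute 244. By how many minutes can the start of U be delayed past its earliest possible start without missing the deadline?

58

P waits on its own release at minute 20, so it starts at minute 20 and finishes at 20 + 16 = minute 36.
After P (finishes minute 36, plus 10-minute gap → minute 46), U can start at minute 46 and finishes at minute 66.

Working backward from the deadline:
To finish by minute 244, T (duration 70) must start no later than minute 174.
S must finish before T (must start by minute 174, minus 15-minute gap → minute 159). With a 35-minute duration, S must start by 159 − 35 = minute 124.
Since T (must start by minute 174) depends on it, V must finish by minute 174. Backing off its 35-minute duration gives a latest start of minute 139.
For U: S (must start by minute 124); V (must start by minute 139). The most restrictive is minute 124; with a 20-minute duration, U must start by minute 104.
So U can start as early as minute 46 and as late as minute 104, giving 104 − 46 = 58 minutes of slack.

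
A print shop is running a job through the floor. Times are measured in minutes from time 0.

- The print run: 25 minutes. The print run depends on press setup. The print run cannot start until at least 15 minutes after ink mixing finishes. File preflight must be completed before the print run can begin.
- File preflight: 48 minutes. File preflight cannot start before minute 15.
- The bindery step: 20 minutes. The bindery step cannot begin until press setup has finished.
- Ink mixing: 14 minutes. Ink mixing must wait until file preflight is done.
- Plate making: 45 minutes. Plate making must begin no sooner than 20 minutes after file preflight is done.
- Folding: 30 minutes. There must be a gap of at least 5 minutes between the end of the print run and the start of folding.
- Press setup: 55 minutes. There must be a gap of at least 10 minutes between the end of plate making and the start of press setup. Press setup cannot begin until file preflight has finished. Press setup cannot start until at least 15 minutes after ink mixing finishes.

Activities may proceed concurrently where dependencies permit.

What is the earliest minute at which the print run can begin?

File preflight cannot begin until its own release at minute 15. It runs from minute 15 to 15 + 48 = minute 63.
After file preflight (finishes minute 63), ink mixing can start at minute 63 and finishes at minute 77.
Plate making waits on file preflight (finishes minute 63, plus 20-minute gap → minute 83), so it starts at minute 83 and finishes at 83 + 45 = minute 128.
Press setup has to wait for plate making (finishes minute 128, plus 10-minute gap → minute 138); file preflight (finishes minute 63); ink mixing (finishes minute 77, plus 15-minute gap → minute 92). The latest of these is minute 138, so press setup runs minute 138 to 138 + 55 = minute 193.
The print run waits on press setup (finishes minute 193); ink mixing (finishes minute 77, plus 15-minute gap → minute 92); file preflight (finishes minute 63). The latest of these is minute 193, which is the earliest the print run can start.

193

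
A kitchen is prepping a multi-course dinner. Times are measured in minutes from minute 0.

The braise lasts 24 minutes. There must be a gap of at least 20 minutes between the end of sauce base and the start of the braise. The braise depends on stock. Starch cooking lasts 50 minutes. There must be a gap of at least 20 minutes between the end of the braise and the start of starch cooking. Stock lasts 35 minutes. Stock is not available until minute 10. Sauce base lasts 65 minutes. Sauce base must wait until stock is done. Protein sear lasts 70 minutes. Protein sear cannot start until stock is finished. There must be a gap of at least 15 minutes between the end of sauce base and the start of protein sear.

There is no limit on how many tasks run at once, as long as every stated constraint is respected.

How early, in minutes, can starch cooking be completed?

Stock waits on its own release at minute 10, so it starts at minute 10 and finishes at 10 + 35 = minute 45.
Sauce base cannot begin until stock (finishes minute 45). It runs from minute 45 to 45 + 65 = minute 110.
For the braise: sauce base (finishes minute 110, plus 20-minute gap → minute 130); stock (finishes minute 45). Taking the maximum gives a start of minute 130, and it finishes at 130 + 24 = minute 154.
Starch cooking waits on the braise (finishes minute 154, plus 20-minute gap → minute 174), so it starts at minute 174 and finishes at 174 + 50 = minute 224.

224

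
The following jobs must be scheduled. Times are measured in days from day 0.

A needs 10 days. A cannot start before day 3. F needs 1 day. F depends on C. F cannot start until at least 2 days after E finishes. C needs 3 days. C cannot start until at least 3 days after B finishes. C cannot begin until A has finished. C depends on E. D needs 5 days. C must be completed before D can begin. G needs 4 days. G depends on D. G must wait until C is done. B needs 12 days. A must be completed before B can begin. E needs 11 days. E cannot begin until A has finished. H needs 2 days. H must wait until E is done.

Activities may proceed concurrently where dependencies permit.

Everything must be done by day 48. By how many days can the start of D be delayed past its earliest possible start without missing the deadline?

A waits on its own release at day 3, so it starts at day 3 and finishes at 3 + 10 = day 13.
E cannot begin until A (finishes day 13). It runs from day 13 to 13 + 11 = day 24.
After A (finishes day 13), B can start at day 13 and finishes at day 25.
C cannot start until B (finishes day 25, plus 3-day gap → day 28); A (finishes day 13); E (finishes day 24). The controlling bound is day 28, so C finishes at 28 + 3 = day 31.
D cannot begin until C (finishes day 31). It runs from day 31 to 31 + 5 = day 36.

Working backward from the deadline:
G must finish by day 48; it takes 4 days, so it must start by 48 − 4 = day 44.
D has to be done before G (must start by day 44). That means finishing by day 44, i.e. starting by 44 − 5 = day 39.
So D can start as early as day 31 and as late as day 39, giving 39 − 31 = 8 days of slack.

8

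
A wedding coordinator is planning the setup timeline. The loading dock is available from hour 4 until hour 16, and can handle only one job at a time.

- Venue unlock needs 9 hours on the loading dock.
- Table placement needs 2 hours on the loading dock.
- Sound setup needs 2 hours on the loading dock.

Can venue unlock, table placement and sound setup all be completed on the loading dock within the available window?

No

The loading dock window is 16 − 4 = 12 hours.
Running back to back, the jobs need 9 + 2 + 2 = 13 hours on the loading dock.
Since 13 > 12, they cannot all fit.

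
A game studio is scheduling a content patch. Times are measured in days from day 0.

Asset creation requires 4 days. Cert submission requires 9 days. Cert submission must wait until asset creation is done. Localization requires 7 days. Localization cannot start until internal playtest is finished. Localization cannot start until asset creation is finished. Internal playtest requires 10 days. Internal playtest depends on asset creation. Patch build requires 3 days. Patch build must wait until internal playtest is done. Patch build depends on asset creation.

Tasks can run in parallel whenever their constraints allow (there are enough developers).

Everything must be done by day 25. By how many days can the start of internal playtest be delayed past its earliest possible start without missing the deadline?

Asset creation can start immediately at day 0; it finishes at day 4.
After asset creation (finishes day 4), internal playtest can start at day 4 and finishes at day 14.

Working backward from the deadline:
Localization must finish by day 25; it takes 7 days, so it must start by 25 − 7 = day 18.
Nothing follows patch build; the deadline of day 25 is its only limit. It must start by 25 − 3 = day 22.
For internal playtest: localization (must start by day 18); patch build (must start by day 22). The most restrictive is day 18; with a 10-day duration, internal playtest must start by day 8.
So internal playtest can start as early as day 4 and as late as day 8, giving 8 − 4 = 4 days of slack.

4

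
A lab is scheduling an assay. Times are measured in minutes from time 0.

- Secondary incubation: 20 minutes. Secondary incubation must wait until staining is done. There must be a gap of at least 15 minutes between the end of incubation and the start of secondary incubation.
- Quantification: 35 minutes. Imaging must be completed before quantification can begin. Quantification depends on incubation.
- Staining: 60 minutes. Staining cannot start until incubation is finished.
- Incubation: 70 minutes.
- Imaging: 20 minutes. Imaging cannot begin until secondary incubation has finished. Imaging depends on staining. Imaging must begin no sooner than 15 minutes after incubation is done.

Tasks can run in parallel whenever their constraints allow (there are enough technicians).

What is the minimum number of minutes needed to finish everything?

205

Incubation can start immediately at minute 0; it finishes at minute 70.
After incubation (finishes minute 70), staining can start at minute 70 and finishes at minute 130.
Secondary incubation has to wait for staining (finishes minute 130); incubation (finishes minute 70, plus 15-minute gap → minute 85). The latest of these is minute 130, so secondary incubation runs minute 130 to 130 + 20 = minute 150.
Imaging needs all of secondary incubation (finishes minute 150); staining (finishes minute 130); incubation (finishes minute 70, plus 15-minute gap → minute 85). That puts its earliest start at minute 150; it finishes at 150 + 20 = minute 170.
Quantification cannot start until imaging (finishes minute 170); incubation (finishes minute 70). The controlling bound is minute 170, so quantification finishes at 170 + 35 = minute 205.
All tasks are finished once the last one completes. Finish times: Incubation at 70, Staining at 130, Secondary incubation at 150, Imaging at 170, Quantification at 205. The latest is minute 205.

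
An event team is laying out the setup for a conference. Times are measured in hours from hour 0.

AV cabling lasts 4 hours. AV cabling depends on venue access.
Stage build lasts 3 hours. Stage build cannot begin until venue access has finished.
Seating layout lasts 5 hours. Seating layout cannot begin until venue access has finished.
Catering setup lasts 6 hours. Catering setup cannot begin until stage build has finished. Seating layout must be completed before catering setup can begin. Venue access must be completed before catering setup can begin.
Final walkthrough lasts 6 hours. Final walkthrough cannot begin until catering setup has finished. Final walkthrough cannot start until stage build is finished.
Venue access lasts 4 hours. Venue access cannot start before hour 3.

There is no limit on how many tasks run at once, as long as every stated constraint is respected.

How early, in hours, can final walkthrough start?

18

Venue access waits on its own release at hour 3, so it starts at hour 3 and finishes at 3 + 4 = hour 7.
Seating layout waits on venue access (finishes hour 7), so it starts at hour 7 and finishes at 7 + 5 = hour 12.
Stage build waits on venue access (finishes hour 7), so it starts at hour 7 and finishes at 7 + 3 = hour 10.
Catering setup needs all of stage build (finishes hour 10); seating layout (finishes hour 12); venue access (finishes hour 7). That puts its earliest start at hour 12; it finishes at 12 + 6 = hour 18.
Final walkthrough waits on catering setup (finishes hour 18); stage build (finishes hour 10). The latest of these is hour 18, which is the earliest final walkthrough can start.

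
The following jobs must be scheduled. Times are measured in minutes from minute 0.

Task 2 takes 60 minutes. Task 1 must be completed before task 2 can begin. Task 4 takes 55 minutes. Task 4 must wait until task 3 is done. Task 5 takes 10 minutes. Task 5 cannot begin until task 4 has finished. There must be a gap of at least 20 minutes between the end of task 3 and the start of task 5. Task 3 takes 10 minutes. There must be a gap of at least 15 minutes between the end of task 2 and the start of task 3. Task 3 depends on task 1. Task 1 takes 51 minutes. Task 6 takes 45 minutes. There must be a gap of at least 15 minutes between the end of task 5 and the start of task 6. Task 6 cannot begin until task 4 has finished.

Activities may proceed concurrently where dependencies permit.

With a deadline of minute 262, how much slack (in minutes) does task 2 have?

Task 1 has no prerequisites, so it starts at minute 0 and finishes at minute 51.
After task 1 (finishes minute 51), task 2 can start at minute 51 and finishes at minute 111.

Working backward from the deadline:
Nothing follows task 6; the deadline of minute 262 is its only limit. It must start by 262 − 45 = minute 217.
Task 5 feeds into task 6 (must start by minute 217, minus 15-minute gap → minute 202); so task 5 must finish by minute 202 and therefore start by minute 192.
Task 4 has several dependents: task 5 (must start by minute 192); task 6 (must start by minute 217). The earliest of those limits is minute 192, so task 4 must start by 192 − 55 = minute 137.
Task 3 has several dependents: task 4 (must start by minute 137); task 5 (must start by minute 192, minus 20-minute gap → minute 172). The earliest of those limits is minute 137, so task 3 must start by 137 − 10 = minute 127.
Task 2 must finish before task 3 (must start by minute 127, minus 15-minute gap → minute 112). With a 60-minute duration, task 2 must start by 112 − 60 = minute 52.
So task 2 can start as early as minute 51 and as late as minute 52, giving 52 − 51 = 1 minute of slack.

1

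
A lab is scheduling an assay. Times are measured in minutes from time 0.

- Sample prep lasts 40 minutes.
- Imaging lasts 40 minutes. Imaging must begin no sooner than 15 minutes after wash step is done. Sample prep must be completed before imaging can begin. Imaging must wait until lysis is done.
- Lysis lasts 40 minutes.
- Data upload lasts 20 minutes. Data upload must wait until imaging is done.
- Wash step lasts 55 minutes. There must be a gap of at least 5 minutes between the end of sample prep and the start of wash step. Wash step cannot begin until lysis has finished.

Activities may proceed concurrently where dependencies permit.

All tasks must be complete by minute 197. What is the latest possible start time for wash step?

Data upload has no dependents, so it just needs to finish by minute 197. Starting by 197 − 20 = minute 177 achieves that.
Imaging must finish before data upload (must start by minute 177). With a 40-minute duration, imaging must start by 177 − 40 = minute 137.
Since imaging (must start by minute 137, minus 15-minute gap → minute 122) depends on it, wash step must finish by minute 122. Backing off its 55-minute duration gives a latest start of minute 67.

67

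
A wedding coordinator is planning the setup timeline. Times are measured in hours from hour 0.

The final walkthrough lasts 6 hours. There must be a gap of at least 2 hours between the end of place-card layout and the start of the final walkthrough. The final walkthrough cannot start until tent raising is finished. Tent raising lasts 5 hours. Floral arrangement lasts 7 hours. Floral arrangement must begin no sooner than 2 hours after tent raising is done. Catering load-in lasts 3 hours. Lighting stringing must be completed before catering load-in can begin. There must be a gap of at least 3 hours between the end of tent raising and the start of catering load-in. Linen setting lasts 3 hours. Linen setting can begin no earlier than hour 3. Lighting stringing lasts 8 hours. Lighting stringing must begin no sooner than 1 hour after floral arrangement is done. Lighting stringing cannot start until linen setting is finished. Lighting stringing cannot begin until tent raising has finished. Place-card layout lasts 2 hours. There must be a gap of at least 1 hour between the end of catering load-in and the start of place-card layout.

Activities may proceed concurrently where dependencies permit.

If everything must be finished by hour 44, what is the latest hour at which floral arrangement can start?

To finish by hour 44, the final walkthrough (duration 6) must start no later than hour 38.
Place-card layout feeds into the final walkthrough (must start by hour 38, minus 2-hour gap → hour 36); so place-card layout must finish by hour 36 and therefore start by hour 34.
Since place-card layout (must start by hour 34, minus 1-hour gap → hour 33) depends on it, catering load-in must finish by hour 33. Backing off its 3-hour duration gives a latest start of hour 30.
Since catering load-in (must start by hour 30) depends on it, lighting stringing must finish by hour 30. Backing off its 8-hour duration gives a latest start of hour 22.
Floral arrangement feeds into lighting stringing (must start by hour 22, minus 1-hour gap → hour 21); so floral arrangement must finish by hour 21 and therefore start by hour 14.

14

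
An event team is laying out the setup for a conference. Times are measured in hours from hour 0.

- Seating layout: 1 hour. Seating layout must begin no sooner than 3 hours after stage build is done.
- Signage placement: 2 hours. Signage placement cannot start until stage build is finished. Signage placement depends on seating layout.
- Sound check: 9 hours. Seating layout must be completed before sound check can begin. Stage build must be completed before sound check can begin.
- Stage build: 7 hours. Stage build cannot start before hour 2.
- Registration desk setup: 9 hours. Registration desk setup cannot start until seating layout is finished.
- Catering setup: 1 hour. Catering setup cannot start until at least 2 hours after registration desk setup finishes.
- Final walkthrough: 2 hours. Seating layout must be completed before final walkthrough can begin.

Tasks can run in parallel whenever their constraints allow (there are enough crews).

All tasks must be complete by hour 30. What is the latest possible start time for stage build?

Catering setup must finish by hour 30; it takes 1 hour, so it must start by 30 − 1 = hour 29.
Registration desk setup feeds into catering setup (must start by hour 29, minus 2-hour gap → hour 27); so registration desk setup must finish by hour 27 and therefore start by hour 18.
To finish by hour 30, signage placement (duration 2) must start no later than hour 28.
Sound check has no dependents, so it just needs to finish by hour 30. Starting by 30 − 9 = hour 21 achieves that.
Final walkthrough has no dependents, so it just needs to finish by hour 30. Starting by 30 − 2 = hour 28 achieves that.
Seating layout feeds registration desk setup (must start by hour 18); signage placement (must start by hour 28); sound check (must start by hour 21); final walkthrough (must start by hour 28). Taking the minimum, seating layout must finish by hour 18 and start by 18 − 1 = hour 17.
Stage build feeds seating layout (must start by hour 17, minus 3-hour gap → hour 14); signage placement (must start by hour 28); sound check (must start by hour 21). Taking the minimum, stage build must finish by hour 14 and start by 14 − 7 = hour 7.

7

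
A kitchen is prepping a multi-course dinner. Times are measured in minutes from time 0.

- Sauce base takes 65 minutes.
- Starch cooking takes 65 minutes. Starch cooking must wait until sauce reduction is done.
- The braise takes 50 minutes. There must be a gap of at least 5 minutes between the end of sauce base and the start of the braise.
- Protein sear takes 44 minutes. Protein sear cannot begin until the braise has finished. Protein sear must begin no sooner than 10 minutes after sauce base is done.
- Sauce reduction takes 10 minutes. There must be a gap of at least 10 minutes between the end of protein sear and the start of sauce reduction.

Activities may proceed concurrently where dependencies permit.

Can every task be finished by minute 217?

No

Sauce base can start immediately at minute 0; it finishes at minute 65.
The braise cannot begin until sauce base (finishes minute 65, plus 5-minute gap → minute 70). It runs from minute 70 to 70 + 50 = minute 120.
For protein sear: the braise (finishes minute 120); sauce base (finishes minute 65, plus 10-minute gap → minute 75). Taking the maximum gives a start of minute 120, and it finishes at 120 + 44 = minute 164.
Sauce reduction waits on protein sear (finishes minute 164, plus 10-minute gap → minute 174), so it starts at minute 174 and finishes at 174 + 10 = minute 184.
After sauce reduction (finishes minute 184), starch cooking can start at minute 184 and finishes at minute 249.
The earliest everything can be done is minute 249, which is after the deadline of 217, so it is not possible.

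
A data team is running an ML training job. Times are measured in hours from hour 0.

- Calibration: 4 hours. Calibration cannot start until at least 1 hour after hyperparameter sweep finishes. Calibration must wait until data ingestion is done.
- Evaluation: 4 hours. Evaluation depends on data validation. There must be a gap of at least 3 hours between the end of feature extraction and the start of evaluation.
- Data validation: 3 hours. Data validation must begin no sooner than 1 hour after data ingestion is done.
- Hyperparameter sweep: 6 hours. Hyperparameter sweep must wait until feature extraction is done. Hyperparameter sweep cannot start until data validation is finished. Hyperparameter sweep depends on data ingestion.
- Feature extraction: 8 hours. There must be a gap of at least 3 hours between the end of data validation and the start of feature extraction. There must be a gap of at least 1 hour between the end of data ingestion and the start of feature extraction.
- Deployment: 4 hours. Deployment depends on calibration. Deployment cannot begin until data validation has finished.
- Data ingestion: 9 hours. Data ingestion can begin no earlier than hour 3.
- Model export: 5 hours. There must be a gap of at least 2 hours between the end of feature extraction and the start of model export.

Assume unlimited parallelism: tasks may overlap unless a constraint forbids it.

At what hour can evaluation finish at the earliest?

34

Data ingestion waits on its own release at hour 3, so it starts at hour 3 and finishes at 3 + 9 = hour 12.
Data validation waits on data ingestion (finishes hour 12, plus 1-hour gap → hour 13), so it starts at hour 13 and finishes at 13 + 3 = hour 16.
For feature extraction: data validation (finishes hour 16, plus 3-hour gap → hour 19); data ingestion (finishes hour 12, plus 1-hour gap → hour 13). Taking the maximum gives a start of hour 19, and it finishes at 19 + 8 = hour 27.
Evaluation has to wait for data validation (finishes hour 16); feature extraction (finishes hour 27, plus 3-hour gap → hour 30). The latest of these is hour 30, so evaluation runs hour 30 to 30 + 4 = hour 34.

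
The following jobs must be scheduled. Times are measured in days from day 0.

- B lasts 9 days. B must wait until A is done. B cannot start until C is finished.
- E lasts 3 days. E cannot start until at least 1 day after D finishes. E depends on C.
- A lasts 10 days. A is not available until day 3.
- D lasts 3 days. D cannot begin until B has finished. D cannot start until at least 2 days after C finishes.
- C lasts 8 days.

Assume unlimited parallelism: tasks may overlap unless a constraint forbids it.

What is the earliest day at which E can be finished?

Nothing blocks C, so it runs from day 0 to day 8.
A waits on its own release at day 3, so it starts at day 3 and finishes at 3 + 10 = day 13.
B needs all of A (finishes day 13); C (finishes day 8). That puts its earliest start at day 13; it finishes at 13 + 9 = day 22.
D cannot start until B (finishes day 22); C (finishes day 8, plus 2-day gap → day 10). The controlling bound is day 22, so D finishes at 22 + 3 = day 25.
E cannot start until D (finishes day 25, plus 1-day gap → day 26); C (finishes day 8). The controlling bound is day 26, so E finishes at 26 + 3 = day 29.

29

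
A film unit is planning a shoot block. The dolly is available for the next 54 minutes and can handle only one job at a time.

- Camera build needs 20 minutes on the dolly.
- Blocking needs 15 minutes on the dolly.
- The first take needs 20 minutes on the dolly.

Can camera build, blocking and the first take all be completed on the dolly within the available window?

Running back to back, the jobs need 20 + 15 + 20 = 55 minutes on the dolly.
Since 55 > 54, they cannot all fit.

No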